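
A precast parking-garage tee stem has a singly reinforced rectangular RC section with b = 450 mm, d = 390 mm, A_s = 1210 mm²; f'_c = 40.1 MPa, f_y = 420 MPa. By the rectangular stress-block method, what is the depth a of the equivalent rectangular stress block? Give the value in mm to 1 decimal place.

T = A_s f_y = 1210 × 420 = 508200 N = 508.2 kN.
Setting C = 0.85 f'_c a b equal to T: a = 508200/(0.85 × 40.1 × 450) = 33.1 mm.

a ≈ 33.1 mm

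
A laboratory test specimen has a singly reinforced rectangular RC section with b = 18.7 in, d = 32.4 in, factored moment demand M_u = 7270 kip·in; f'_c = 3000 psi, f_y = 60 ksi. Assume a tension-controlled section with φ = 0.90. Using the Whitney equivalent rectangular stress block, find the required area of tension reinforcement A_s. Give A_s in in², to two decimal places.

M_n = M_u/φ = 7270/0.90 = 8077.78 kip·in.
From M_n = 0.85 f'_c a b (d − a/2):
a = d − √(d² − 2M_n/(0.85 f'_c b)) = 32.4 − √(32.4² − 2 × 8077.78/(0.85 × 3 × 18.7)) = 5.736 in.
A_s = 0.85 f'_c a b / f_y = 0.85 × 3 × 5.736 × 18.7 / 60 = 4.559 in².

A_s ≈ 4.56 in²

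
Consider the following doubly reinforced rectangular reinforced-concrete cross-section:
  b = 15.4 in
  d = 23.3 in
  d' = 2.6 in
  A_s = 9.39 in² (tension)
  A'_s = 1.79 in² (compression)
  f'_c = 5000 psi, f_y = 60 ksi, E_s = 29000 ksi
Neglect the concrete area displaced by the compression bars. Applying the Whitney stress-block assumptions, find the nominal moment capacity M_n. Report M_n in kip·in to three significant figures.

Assume both steels yield.
a = (A_s − A'_s) f_y/(0.85 f'_c b) = (9.39 − 1.79) × 60/(0.85 × 5 × 15.4) = 6.967 in.
c = a/β₁ = 6.967/0.8 = 8.709 in; ε'_s = 0.003(c − d')/c = 0.0021 ≥ ε_y = 0.0021, so the compression steel yields.
M_n = (A_s − A'_s) f_y (d − a/2) + A'_s f_y (d − d') = 456 × (23.3 − 3.4835) + 107.4 × (23.3 − 2.6) = 9036.3 + 2223.2 = 11259.5 kip·in.

M_n ≈ 11300 kip·in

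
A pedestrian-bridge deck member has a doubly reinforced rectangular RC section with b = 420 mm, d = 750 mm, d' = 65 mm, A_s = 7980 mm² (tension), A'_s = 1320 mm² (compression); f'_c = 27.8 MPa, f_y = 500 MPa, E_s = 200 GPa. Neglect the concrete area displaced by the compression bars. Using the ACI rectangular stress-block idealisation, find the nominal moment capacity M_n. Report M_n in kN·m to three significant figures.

M_n ≈ 2390 kN·m

Assume both tension and compression steel yield.
Net tension couple steel: A_s − A'_s = 6660 mm².
a = (A_s − A'_s) f_y / (0.85 f'_c b) = 3330000/(0.85 × 27.8 × 420) = 335.53 mm.
c = a/β₁ = 335.53/0.85 = 394.74 mm; ε'_s = 0.003(c − d')/c = 0.0025 ≥ f_y/E_s = 0.0025, so compression steel does yield.
M_n = (A_s − A'_s) f_y (d − a/2) + A'_s f_y (d − d') = [3330000 × (750 − 167.765) + 660000 × (750 − 65)] × 10⁻⁶ = 1938.84 + 452.10 = 2390.94 kN·m.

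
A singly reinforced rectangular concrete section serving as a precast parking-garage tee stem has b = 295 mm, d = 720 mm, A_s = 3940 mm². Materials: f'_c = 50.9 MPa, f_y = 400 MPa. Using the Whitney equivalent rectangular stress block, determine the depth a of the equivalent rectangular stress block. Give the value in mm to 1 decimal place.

T = A_s f_y = 3940 × 400 = 1576000 N = 1576 kN.
Setting C = 0.85 f'_c a b equal to T: a = 1576000/(0.85 × 50.9 × 295) = 123.5 mm.

a ≈ 123.5 mm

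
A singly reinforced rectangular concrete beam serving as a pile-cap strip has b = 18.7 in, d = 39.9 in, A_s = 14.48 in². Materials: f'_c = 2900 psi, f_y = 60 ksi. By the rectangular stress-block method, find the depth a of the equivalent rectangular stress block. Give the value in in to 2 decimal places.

T = A_s f_y = 14.48 × 60 = 868.8 kips.
a = T/(0.85 f'_c b) = 868.8/(0.85 × 2.9 × 18.7) = 18.85 in.

a ≈ 18.85 in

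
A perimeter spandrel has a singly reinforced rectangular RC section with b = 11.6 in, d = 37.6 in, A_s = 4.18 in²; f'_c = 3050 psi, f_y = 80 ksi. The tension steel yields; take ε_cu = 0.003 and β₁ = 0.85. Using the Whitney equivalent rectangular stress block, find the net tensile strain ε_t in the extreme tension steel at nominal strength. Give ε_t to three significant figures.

ε_t ≈ 0.00562

a = A_s f_y/(0.85 f'_c b) = 11.120 in.
β₁ = 0.85, so c = a/β₁ = 11.120/0.85 = 13.082 in.
From the linear strain diagram with ε_cu = 0.003: ε_t = 0.003 (d − c)/c = 0.003 × (37.6 − 13.082)/13.082 = 0.00562.
Since ε_t ≥ 0.005, the section is tension-controlled.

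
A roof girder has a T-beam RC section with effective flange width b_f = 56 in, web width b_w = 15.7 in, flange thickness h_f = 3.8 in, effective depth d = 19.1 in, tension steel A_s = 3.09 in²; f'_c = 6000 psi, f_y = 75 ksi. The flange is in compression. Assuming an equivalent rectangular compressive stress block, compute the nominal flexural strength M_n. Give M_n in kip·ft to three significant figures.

M_n ≈ 361 kip·ft

Tension: T = A_s f_y = 3.09 × 75 = 231.75 kips.
Try a within the flange: a = T/(0.85 f'_c b_f) = 231.75/(0.85 × 6 × 56) = 0.811 in.
Since a = 0.811 ≤ h_f = 3.8 in, the stress block lies entirely in the flange; analyse as a rectangular beam of width b_f.
M_n = T(d − a/2) = 231.75 × (19.1 − 0.4055) = 4332.5 kip·in.
M_n = 4332.5/12 = 361.04 kip·ft.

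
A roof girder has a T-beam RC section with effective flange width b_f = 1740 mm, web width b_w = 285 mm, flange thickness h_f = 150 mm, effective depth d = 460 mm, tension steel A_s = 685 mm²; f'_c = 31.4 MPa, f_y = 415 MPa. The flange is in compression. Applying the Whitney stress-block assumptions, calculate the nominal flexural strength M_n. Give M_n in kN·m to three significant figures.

M_n ≈ 130 kN·m

Tension: T = A_s f_y = 685 × 415 = 284275 N.
Try a within the flange: a = T/(0.85 f'_c b_f) = 284275/(0.85 × 31.4 × 1740) = 6.12 mm.
Since a = 6.12 ≤ h_f = 150 mm, the stress block lies entirely in the flange; analyse as a rectangular beam of width b_f.
M_n = T(d − a/2) = 284275 × (460 − 3.06) = 129.90 × 10⁶ N·mm.
M_n = 129.90 kN·m.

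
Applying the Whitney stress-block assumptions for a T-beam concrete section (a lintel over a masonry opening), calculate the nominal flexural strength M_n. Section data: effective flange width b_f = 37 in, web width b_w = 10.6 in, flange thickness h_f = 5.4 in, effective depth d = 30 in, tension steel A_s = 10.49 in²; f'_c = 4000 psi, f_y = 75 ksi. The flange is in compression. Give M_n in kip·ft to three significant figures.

Tension: T = A_s f_y = 10.49 × 75 = 786.75 kips.
Try a within the flange: a = T/(0.85 f'_c b_f) = 786.75/(0.85 × 4 × 37) = 6.254 in.
a = 6.254 > h_f = 5.4 in: the block extends into the web. Split into flange-overhang and web parts.
C_f = 0.85 f'_c (b_f − b_w) h_f = 0.85 × 4 × (37 − 10.6) × 5.4 = 484.7 kips.
Remaining web compression depth: a_w = (T − C_f)/(0.85 f'_c b_w) = (786.75 − 484.7)/(0.85 × 4 × 10.6) = 8.381 in.
M_n = C_f(d − h_f/2) + (T − C_f)(d − a_w/2) = 484.7 × (30 − 2.7) + 302.05 × (30 − 4.1905) = 13232.3 + 7795.8 = 21028.1 kip·in.
M_n = 21028.1/12 = 1752.34 kip·ft.

M_n ≈ 1750 kip·ft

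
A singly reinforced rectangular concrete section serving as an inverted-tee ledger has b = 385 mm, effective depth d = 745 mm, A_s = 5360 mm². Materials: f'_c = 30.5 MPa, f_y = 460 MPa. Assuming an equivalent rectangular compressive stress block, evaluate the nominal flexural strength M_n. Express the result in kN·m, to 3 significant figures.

M_n ≈ 1530 kN·m

T = A_s f_y = 5360 × 460 = 2465600 N = 2465.6 kN.
From C = T: a = T/(0.85 f'_c b) = 2465600/(0.85 × 30.5 × 385) = 247.03 mm.
M_n = T(d − a/2) = 2465.6 kN × (745 − 123.515) mm = 1532.33 kN·m.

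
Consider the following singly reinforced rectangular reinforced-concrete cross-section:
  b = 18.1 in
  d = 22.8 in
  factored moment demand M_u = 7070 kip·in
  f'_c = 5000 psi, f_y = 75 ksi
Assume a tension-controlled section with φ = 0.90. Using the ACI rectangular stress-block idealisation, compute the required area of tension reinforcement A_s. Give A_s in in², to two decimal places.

M_n = M_u/φ = 7070/0.90 = 7855.56 kip·in.
From M_n = 0.85 f'_c a b (d − a/2):
a = d − √(d² − 2M_n/(0.85 f'_c b)) = 22.8 − √(22.8² − 2 × 7855.56/(0.85 × 5 × 18.1)) = 5.035 in.
A_s = 0.85 f'_c a b / f_y = 0.85 × 5 × 5.035 × 18.1 / 75 = 5.164 in².

A_s ≈ 5.16 in²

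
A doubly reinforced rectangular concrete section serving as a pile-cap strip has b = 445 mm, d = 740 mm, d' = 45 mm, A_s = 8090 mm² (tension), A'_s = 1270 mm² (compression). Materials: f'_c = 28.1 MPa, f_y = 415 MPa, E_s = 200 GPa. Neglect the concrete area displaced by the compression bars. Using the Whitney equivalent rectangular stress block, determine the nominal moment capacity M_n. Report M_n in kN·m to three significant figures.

M_n ≈ 2080 kN·m

Assume both tension and compression steel yield.
Net tension couple steel: A_s − A'_s = 6820 mm².
a = (A_s − A'_s) f_y / (0.85 f'_c b) = 2830300/(0.85 × 28.1 × 445) = 266.29 mm.
c = a/β₁ = 266.29/0.849 = 313.65 mm; ε'_s = 0.003(c − d')/c = 0.0026 ≥ f_y/E_s = 0.0021, so compression steel does yield.
M_n = (A_s − A'_s) f_y (d − a/2) + A'_s f_y (d − d') = [2830300 × (740 − 133.145) + 527050 × (740 − 45)] × 10⁻⁶ = 1717.58 + 366.30 = 2083.88 kN·m.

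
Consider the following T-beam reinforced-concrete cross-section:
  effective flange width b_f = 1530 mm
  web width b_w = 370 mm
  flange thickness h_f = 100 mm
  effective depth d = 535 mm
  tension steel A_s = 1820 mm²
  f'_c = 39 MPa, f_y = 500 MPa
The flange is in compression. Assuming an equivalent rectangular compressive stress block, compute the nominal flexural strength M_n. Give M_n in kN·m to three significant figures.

Tension: T = A_s f_y = 1820 × 500 = 910000 N.
Try a within the flange: a = T/(0.85 f'_c b_f) = 910000/(0.85 × 39 × 1530) = 17.94 mm.
Since a = 17.94 ≤ h_f = 100 mm, the stress block lies entirely in the flange; analyse as a rectangular beam of width b_f.
M_n = T(d − a/2) = 910000 × (535 − 8.97) = 478.69 × 10⁶ N·mm.
M_n = 478.69 kN·m.

M_n ≈ 479 kN·m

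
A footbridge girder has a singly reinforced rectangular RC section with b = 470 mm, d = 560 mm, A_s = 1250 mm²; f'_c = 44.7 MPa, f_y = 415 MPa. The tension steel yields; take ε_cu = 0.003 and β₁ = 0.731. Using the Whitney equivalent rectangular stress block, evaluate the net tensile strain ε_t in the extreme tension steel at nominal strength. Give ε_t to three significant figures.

a = A_s f_y/(0.85 f'_c b) = 29.05 mm.
β₁ = 0.731, so c = a/β₁ = 29.05/0.731 = 39.74 mm.
From the linear strain diagram with ε_cu = 0.003: ε_t = 0.003 (d − c)/c = 0.003 × (560 − 39.74)/39.74 = 0.0393.
Since ε_t ≥ 0.005, the section is tension-controlled.

ε_t ≈ 0.0393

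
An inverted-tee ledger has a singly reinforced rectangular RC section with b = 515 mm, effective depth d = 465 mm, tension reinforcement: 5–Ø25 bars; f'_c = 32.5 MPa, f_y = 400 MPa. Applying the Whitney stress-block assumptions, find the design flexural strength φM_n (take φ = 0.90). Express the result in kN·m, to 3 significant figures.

φM_n ≈ 380 kN·m

A_s = 5 × 491 = 2455 mm².
T = A_s f_y = 2455 × 400 = 982000 N = 982 kN.
From C = T: a = T/(0.85 f'_c b) = 982000/(0.85 × 32.5 × 515) = 69.02 mm.
M_n = T(d − a/2) = 982 kN × (465 − 34.51) mm = 422.74 kN·m.
φM_n = 0.90 × 422.74 = 380.47 kN·m.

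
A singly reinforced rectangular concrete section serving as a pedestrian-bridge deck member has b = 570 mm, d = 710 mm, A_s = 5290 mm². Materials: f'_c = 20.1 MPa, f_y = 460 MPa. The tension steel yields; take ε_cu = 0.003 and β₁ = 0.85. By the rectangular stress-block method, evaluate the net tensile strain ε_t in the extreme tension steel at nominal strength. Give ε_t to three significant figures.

a = A_s f_y/(0.85 f'_c b) = 249.88 mm.
β₁ = 0.85, so c = a/β₁ = 249.88/0.85 = 293.98 mm.
From the linear strain diagram with ε_cu = 0.003: ε_t = 0.003 (d − c)/c = 0.003 × (710 − 293.98)/293.98 = 0.00425.
ε_t is between 0.004 and 0.005 — transition zone.

ε_t ≈ 0.00425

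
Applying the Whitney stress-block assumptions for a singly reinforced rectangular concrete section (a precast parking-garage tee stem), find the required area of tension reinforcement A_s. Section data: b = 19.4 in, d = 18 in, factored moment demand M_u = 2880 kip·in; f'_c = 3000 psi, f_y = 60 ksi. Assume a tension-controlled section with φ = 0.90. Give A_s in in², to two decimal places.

A_s ≈ 3.34 in²

M_n = M_u/φ = 2880/0.90 = 3200 kip·in.
From M_n = 0.85 f'_c a b (d − a/2):
a = d − √(d² − 2M_n/(0.85 f'_c b)) = 18 − √(18² − 2 × 3200/(0.85 × 3 × 19.4)) = 4.049 in.
A_s = 0.85 f'_c a b / f_y = 0.85 × 3 × 4.049 × 19.4 / 60 = 3.338 in².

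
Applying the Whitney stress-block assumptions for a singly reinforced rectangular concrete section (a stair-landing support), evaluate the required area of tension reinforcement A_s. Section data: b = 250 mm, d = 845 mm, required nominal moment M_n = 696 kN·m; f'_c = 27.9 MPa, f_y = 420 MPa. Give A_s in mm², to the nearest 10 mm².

With M_n = 0.85 f'_c a b (d − a/2), solve the quadratic for a:
a = d − √(d² − 2M_n/(0.85 f'_c b)) = 845 − √(845² − 2 × 696×10⁶/(0.85 × 27.9 × 250)) = 152.73 mm.
A_s = 0.85 f'_c a b / f_y = 0.85 × 27.9 × 152.73 × 250 / 420 = 2155.9 mm².

A_s ≈ 2160 mm²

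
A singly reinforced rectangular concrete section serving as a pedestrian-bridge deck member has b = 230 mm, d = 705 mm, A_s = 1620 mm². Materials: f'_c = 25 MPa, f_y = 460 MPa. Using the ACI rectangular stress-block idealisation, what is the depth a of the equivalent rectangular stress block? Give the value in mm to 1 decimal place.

a ≈ 152.5 mm

T = A_s f_y = 1620 × 460 = 745200 N = 745.2 kN.
Setting C = 0.85 f'_c a b equal to T: a = 745200/(0.85 × 25 × 230) = 152.5 mm.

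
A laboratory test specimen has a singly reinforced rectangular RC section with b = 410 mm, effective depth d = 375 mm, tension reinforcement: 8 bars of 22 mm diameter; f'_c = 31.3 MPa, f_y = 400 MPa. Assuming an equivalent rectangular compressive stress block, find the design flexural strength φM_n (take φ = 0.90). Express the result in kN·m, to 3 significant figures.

φM_n ≈ 349 kN·m

A_s = 8 × 380 = 3040 mm².
T = A_s f_y = 3040 × 400 = 1216000 N = 1216 kN.
From C = T: a = T/(0.85 f'_c b) = 1216000/(0.85 × 31.3 × 410) = 111.48 mm.
M_n = T(d − a/2) = 1216 kN × (375 − 55.74) mm = 388.22 kN·m.
φM_n = 0.90 × 388.22 = 349.40 kN·m.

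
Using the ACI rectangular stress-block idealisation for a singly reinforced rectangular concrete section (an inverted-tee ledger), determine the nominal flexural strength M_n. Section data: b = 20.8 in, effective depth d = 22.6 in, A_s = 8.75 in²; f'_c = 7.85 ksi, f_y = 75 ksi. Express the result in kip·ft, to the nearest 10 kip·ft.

M_n ≈ 1110 kip·ft

T = A_s f_y = 8.75 × 75 = 656.25 kips.
a = T/(0.85 f'_c b) = 656.25/(0.85 × 7.85 × 20.8) = 4.728 in.
M_n = T(d − a/2) = 656.25 × (22.6 − 2.364) = 13279.9 kip·in = 13279.9/12 = 1106.66 kip·ft.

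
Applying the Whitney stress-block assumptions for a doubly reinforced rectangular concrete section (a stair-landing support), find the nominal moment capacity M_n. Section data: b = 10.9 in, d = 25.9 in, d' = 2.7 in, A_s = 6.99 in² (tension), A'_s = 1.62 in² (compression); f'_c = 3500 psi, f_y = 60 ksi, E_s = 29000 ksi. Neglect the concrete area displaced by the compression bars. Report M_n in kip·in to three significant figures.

M_n ≈ 9000 kip·in

Assume both steels yield.
a = (A_s − A'_s) f_y/(0.85 f'_c b) = (6.99 − 1.62) × 60/(0.85 × 3.5 × 10.9) = 9.936 in.
c = a/β₁ = 9.936/0.85 = 11.689 in; ε'_s = 0.003(c − d')/c = 0.0023 ≥ ε_y = 0.0021, so the compression steel yields.
M_n = (A_s − A'_s) f_y (d − a/2) + A'_s f_y (d − d') = 322.2 × (25.9 − 4.968) + 97.2 × (25.9 − 2.7) = 6744.3 + 2255.0 = 8999.3 kip·in.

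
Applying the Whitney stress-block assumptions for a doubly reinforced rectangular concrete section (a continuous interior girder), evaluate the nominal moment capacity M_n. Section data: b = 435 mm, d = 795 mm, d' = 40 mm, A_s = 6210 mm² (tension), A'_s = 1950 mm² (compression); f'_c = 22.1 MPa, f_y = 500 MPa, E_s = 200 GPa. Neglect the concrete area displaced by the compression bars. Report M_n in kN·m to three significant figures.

M_n ≈ 2150 kN·m

Assume both tension and compression steel yield.
Net tension couple steel: A_s − A'_s = 4260 mm².
a = (A_s − A'_s) f_y / (0.85 f'_c b) = 2130000/(0.85 × 22.1 × 435) = 260.66 mm.
c = a/β₁ = 260.66/0.85 = 306.66 mm; ε'_s = 0.003(c − d')/c = 0.0026 ≥ f_y/E_s = 0.0025, so compression steel does yield.
M_n = (A_s − A'_s) f_y (d − a/2) + A'_s f_y (d − d') = [2130000 × (795 − 130.33) + 975000 × (795 − 40)] × 10⁻⁶ = 1415.75 + 736.13 = 2151.88 kN·m.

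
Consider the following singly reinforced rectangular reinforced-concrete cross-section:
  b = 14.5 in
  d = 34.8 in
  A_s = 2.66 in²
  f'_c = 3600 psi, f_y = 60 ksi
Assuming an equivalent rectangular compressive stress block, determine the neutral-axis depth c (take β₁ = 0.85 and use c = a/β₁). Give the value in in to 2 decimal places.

c ≈ 4.23 in

T = A_s f_y = 2.66 × 60 = 159.6 kips.
a = T/(0.85 f'_c b) = 159.6/(0.85 × 3.6 × 14.5) = 3.5970 in.
With β₁ = 0.85, c = a/β₁ = 3.5970/0.85 = 4.23 in.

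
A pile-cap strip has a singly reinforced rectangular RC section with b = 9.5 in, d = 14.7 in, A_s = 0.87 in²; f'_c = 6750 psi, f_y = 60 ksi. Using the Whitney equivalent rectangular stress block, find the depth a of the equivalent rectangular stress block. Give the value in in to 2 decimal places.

T = A_s f_y = 0.87 × 60 = 52.2 kips.
a = T/(0.85 f'_c b) = 52.2/(0.85 × 6.75 × 9.5) = 0.96 in.

a ≈ 0.96 in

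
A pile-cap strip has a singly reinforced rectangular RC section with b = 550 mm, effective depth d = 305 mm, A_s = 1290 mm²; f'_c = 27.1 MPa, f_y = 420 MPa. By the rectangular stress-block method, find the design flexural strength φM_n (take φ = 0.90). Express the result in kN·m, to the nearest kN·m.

T = A_s f_y = 1290 × 420 = 541800 N = 541.8 kN.
From C = T: a = T/(0.85 f'_c b) = 541800/(0.85 × 27.1 × 550) = 42.76 mm.
M_n = T(d − a/2) = 541.8 kN × (305 − 21.38) mm = 153.67 kN·m.
φM_n = 0.90 × 153.67 = 138.30 kN·m.

φM_n ≈ 138 kN·m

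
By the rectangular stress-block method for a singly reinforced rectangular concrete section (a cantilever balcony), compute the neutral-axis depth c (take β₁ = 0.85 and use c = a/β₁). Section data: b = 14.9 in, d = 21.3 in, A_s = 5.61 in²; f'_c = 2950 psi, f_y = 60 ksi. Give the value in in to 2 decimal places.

c ≈ 10.60 in

T = A_s f_y = 5.61 × 60 = 336.6 kips.
a = T/(0.85 f'_c b) = 336.6/(0.85 × 2.95 × 14.9) = 9.0092 in.
With β₁ = 0.85, c = a/β₁ = 9.0092/0.85 = 10.60 in.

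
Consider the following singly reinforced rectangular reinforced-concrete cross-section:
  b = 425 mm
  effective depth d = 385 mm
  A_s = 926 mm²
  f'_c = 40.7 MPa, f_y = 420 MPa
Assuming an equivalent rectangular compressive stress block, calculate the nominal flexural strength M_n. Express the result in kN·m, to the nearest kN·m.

M_n ≈ 145 kN·m

T = A_s f_y = 926 × 420 = 388920 N = 388.92 kN.
From C = T: a = T/(0.85 f'_c b) = 388920/(0.85 × 40.7 × 425) = 26.45 mm.
M_n = T(d − a/2) = 388.92 kN × (385 − 13.225) mm = 144.59 kN·m.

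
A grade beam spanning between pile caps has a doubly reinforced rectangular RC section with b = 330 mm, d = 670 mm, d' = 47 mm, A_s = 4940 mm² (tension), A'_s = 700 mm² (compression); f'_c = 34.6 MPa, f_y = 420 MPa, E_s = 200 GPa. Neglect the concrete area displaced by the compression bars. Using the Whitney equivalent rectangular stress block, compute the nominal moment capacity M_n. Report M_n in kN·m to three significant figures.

M_n ≈ 1210 kN·m

Assume both tension and compression steel yield.
Net tension couple steel: A_s − A'_s = 4240 mm².
a = (A_s − A'_s) f_y / (0.85 f'_c b) = 1780800/(0.85 × 34.6 × 330) = 183.49 mm.
c = a/β₁ = 183.49/0.803 = 228.51 mm; ε'_s = 0.003(c − d')/c = 0.0024 ≥ f_y/E_s = 0.0021, so compression steel does yield.
M_n = (A_s − A'_s) f_y (d − a/2) + A'_s f_y (d − d') = [1780800 × (670 − 91.745) + 294000 × (670 − 47)] × 10⁻⁶ = 1029.76 + 183.16 = 1212.92 kN·m.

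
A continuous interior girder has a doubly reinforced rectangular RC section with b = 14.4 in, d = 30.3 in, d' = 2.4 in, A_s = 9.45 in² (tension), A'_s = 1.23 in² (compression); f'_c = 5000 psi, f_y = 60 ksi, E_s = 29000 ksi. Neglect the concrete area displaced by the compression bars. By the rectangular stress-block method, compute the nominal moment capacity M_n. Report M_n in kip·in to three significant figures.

Assume both steels yield.
a = (A_s − A'_s) f_y/(0.85 f'_c b) = (9.45 − 1.23) × 60/(0.85 × 5 × 14.4) = 8.059 in.
c = a/β₁ = 8.059/0.8 = 10.074 in; ε'_s = 0.003(c − d')/c = 0.0023 ≥ ε_y = 0.0021, so the compression steel yields.
M_n = (A_s − A'_s) f_y (d − a/2) + A'_s f_y (d − d') = 493.2 × (30.3 − 4.0295) + 73.8 × (30.3 − 2.4) = 12956.6 + 2059.0 = 15015.6 kip·in.

M_n ≈ 15000 kip·in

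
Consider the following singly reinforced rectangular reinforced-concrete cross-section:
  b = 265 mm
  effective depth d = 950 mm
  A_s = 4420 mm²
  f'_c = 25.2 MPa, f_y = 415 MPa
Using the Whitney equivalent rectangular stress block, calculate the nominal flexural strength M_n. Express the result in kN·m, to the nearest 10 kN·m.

M_n ≈ 1450 kN·m

T = A_s f_y = 4420 × 415 = 1834300 N = 1834.3 kN.
From C = T: a = T/(0.85 f'_c b) = 1834300/(0.85 × 25.2 × 265) = 323.15 mm.
M_n = T(d − a/2) = 1834.3 kN × (950 − 161.575) mm = 1446.21 kN·m.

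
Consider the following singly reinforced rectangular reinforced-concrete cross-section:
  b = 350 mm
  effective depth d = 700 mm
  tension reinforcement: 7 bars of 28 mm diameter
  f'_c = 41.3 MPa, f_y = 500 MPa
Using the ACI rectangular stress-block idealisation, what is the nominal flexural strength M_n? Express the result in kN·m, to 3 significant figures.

M_n ≈ 1320 kN·m

A_s = 7 × 616 = 4312 mm².
T = A_s f_y = 4312 × 500 = 2156000 N = 2156 kN.
From C = T: a = T/(0.85 f'_c b) = 2156000/(0.85 × 41.3 × 350) = 175.47 mm.
M_n = T(d − a/2) = 2156 kN × (700 − 87.735) mm = 1320.04 kN·m.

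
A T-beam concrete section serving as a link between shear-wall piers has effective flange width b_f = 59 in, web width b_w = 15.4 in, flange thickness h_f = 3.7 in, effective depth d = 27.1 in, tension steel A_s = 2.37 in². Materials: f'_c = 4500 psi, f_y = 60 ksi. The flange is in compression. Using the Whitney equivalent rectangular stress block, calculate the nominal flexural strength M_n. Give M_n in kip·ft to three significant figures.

M_n ≈ 317 kip·ft

Tension: T = A_s f_y = 2.37 × 60 = 142.2 kips.
Try a within the flange: a = T/(0.85 f'_c b_f) = 142.2/(0.85 × 4.5 × 59) = 0.630 in.
Since a = 0.630 ≤ h_f = 3.7 in, the stress block lies entirely in the flange; analyse as a rectangular beam of width b_f.
M_n = T(d − a/2) = 142.2 × (27.1 − 0.315) = 3808.8 kip·in.
M_n = 3808.8/12 = 317.40 kip·ft.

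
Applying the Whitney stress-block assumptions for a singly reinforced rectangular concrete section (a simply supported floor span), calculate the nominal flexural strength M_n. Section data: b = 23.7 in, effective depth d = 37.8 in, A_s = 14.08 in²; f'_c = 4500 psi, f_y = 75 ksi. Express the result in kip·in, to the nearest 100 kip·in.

T = A_s f_y = 14.08 × 75 = 1056 kips.
a = T/(0.85 f'_c b) = 1056/(0.85 × 4.5 × 23.7) = 11.649 in.
M_n = T(d − a/2) = 1056 × (37.8 − 5.8245) = 33766.1 kip·in.

M_n ≈ 33800 kip·in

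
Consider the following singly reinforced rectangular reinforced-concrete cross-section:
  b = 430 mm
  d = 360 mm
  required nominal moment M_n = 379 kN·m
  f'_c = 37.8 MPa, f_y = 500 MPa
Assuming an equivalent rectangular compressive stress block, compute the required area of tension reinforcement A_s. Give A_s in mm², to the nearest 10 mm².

With M_n = 0.85 f'_c a b (d − a/2), solve the quadratic for a:
a = d − √(d² − 2M_n/(0.85 f'_c b)) = 360 − √(360² − 2 × 379×10⁶/(0.85 × 37.8 × 430)) = 86.62 mm.
A_s = 0.85 f'_c a b / f_y = 0.85 × 37.8 × 86.62 × 430 / 500 = 2393.5 mm².

A_s ≈ 2390 mm²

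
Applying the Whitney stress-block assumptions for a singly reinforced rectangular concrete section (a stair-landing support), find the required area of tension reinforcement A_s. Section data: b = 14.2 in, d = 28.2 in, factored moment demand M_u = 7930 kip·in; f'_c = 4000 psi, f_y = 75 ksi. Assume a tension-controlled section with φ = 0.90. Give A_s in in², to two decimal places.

A_s ≈ 4.80 in²

M_n = M_u/φ = 7930/0.90 = 8811.11 kip·in.
From M_n = 0.85 f'_c a b (d − a/2):
a = d − √(d² − 2M_n/(0.85 f'_c b)) = 28.2 − √(28.2² − 2 × 8811.11/(0.85 × 4 × 14.2)) = 7.458 in.
A_s = 0.85 f'_c a b / f_y = 0.85 × 4 × 7.458 × 14.2 / 75 = 4.801 in².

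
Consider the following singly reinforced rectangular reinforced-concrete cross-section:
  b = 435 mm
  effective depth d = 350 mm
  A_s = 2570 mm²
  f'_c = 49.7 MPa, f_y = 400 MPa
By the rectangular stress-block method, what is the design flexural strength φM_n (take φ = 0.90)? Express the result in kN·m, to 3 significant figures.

T = A_s f_y = 2570 × 400 = 1028000 N = 1028 kN.
From C = T: a = T/(0.85 f'_c b) = 1028000/(0.85 × 49.7 × 435) = 55.94 mm.
M_n = T(d − a/2) = 1028 kN × (350 − 27.97) mm = 331.05 kN·m.
φM_n = 0.90 × 331.05 = 297.95 kN·m.

φM_n ≈ 298 kN·m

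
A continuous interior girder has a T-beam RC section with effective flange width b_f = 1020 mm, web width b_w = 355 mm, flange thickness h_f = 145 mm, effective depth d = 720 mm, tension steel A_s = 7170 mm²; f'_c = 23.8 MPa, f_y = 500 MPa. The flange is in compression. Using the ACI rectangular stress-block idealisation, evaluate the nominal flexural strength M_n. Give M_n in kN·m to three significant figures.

M_n ≈ 2250 kN·m

Tension: T = A_s f_y = 7170 × 500 = 3585000 N.
Try a within the flange: a = T/(0.85 f'_c b_f) = 3585000/(0.85 × 23.8 × 1020) = 173.74 mm.
a = 173.74 > h_f = 145 mm: the block extends into the web. Split into flange-overhang and web parts.
C_f = 0.85 f'_c (b_f − b_w) h_f = 0.85 × 23.8 × (1020 − 355) × 145 = 1950678 N.
Remaining web compression depth: a_w = (T − C_f)/(0.85 f'_c b_w) = (3585000 − 1950678)/(0.85 × 23.8 × 355) = 227.57 mm.
M_n = C_f(d − h_f/2) + (T − C_f)(d − a_w/2) = 1950678 × (720 − 72.5) + 1634322 × (720 − 113.785) = 1263.06 + 990.75 = 2253.81 × 10⁶ N·mm.
M_n = 2253.81 kN·m.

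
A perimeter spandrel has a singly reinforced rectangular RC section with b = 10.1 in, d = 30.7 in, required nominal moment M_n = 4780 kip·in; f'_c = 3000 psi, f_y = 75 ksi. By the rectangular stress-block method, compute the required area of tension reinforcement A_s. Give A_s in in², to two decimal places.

From M_n = 0.85 f'_c a b (d − a/2):
a = d − √(d² − 2M_n/(0.85 f'_c b)) = 30.7 − √(30.7² − 2 × 4780/(0.85 × 3 × 10.1)) = 6.798 in.
A_s = 0.85 f'_c a b / f_y = 0.85 × 3 × 6.798 × 10.1 / 75 = 2.334 in².

A_s ≈ 2.33 in²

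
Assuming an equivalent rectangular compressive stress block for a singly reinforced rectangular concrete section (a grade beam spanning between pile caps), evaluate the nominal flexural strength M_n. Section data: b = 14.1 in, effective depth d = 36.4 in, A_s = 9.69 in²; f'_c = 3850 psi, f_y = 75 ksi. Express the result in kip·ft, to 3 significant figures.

M_n ≈ 1730 kip·ft

T = A_s f_y = 9.69 × 75 = 726.75 kips.
a = T/(0.85 f'_c b) = 726.75/(0.85 × 3.85 × 14.1) = 15.750 in.
M_n = T(d − a/2) = 726.75 × (36.4 − 7.875) = 20730.5 kip·in = 20730.5/12 = 1727.54 kip·ft.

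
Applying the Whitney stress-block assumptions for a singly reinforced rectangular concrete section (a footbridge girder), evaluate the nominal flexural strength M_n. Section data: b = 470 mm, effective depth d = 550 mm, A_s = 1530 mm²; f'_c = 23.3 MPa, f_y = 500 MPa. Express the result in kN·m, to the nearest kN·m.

T = A_s f_y = 1530 × 500 = 765000 N = 765 kN.
From C = T: a = T/(0.85 f'_c b) = 765000/(0.85 × 23.3 × 470) = 82.18 mm.
M_n = T(d − a/2) = 765 kN × (550 − 41.09) mm = 389.32 kN·m.

M_n ≈ 389 kN·m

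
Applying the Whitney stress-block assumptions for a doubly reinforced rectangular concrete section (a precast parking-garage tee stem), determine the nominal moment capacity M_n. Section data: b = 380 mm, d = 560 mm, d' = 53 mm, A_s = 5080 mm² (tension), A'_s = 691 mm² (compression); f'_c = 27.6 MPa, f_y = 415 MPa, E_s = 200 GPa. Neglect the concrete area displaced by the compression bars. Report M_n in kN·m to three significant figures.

Assume both tension and compression steel yield.
Net tension couple steel: A_s − A'_s = 4389 mm².
a = (A_s − A'_s) f_y / (0.85 f'_c b) = 1821435/(0.85 × 27.6 × 380) = 204.32 mm.
c = a/β₁ = 204.32/0.85 = 240.38 mm; ε'_s = 0.003(c − d')/c = 0.0023 ≥ f_y/E_s = 0.0021, so compression steel does yield.
M_n = (A_s − A'_s) f_y (d − a/2) + A'_s f_y (d − d') = [1821435 × (560 − 102.16) + 286765 × (560 − 53)] × 10⁻⁶ = 833.93 + 145.39 = 979.32 kN·m.

M_n ≈ 979 kN·m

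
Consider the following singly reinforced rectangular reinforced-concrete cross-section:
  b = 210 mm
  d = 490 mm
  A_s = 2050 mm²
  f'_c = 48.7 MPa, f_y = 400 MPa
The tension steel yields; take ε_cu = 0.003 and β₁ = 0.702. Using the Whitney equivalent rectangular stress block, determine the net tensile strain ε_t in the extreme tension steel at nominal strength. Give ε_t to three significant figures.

a = A_s f_y/(0.85 f'_c b) = 94.33 mm.
β₁ = 0.702, so c = a/β₁ = 94.33/0.702 = 134.37 mm.
From the linear strain diagram with ε_cu = 0.003: ε_t = 0.003 (d − c)/c = 0.003 × (490 − 134.37)/134.37 = 0.00794.
Since ε_t ≥ 0.005, the section is tension-controlled.

ε_t ≈ 0.00794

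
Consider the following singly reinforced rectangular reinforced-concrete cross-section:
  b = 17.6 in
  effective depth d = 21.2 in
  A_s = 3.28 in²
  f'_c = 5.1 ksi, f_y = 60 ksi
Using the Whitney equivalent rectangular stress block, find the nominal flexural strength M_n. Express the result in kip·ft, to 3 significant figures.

M_n ≈ 327 kip·ft

T = A_s f_y = 3.28 × 60 = 196.8 kips.
a = T/(0.85 f'_c b) = 196.8/(0.85 × 5.1 × 17.6) = 2.579 in.
M_n = T(d − a/2) = 196.8 × (21.2 − 1.2895) = 3918.4 kip·in = 3918.4/12 = 326.53 kip·ft.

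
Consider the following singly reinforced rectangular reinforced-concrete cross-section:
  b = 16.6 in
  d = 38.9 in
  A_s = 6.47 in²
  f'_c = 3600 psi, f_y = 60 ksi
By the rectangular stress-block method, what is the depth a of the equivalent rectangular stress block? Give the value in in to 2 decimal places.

T = A_s f_y = 6.47 × 60 = 388.2 kips.
a = T/(0.85 f'_c b) = 388.2/(0.85 × 3.6 × 16.6) = 7.64 in.

a ≈ 7.64 in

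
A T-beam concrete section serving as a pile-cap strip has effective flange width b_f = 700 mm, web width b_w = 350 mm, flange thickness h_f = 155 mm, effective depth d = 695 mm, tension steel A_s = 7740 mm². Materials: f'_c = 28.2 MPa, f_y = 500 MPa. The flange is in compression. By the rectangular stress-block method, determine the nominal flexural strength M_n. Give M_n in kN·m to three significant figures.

Tension: T = A_s f_y = 7740 × 500 = 3870000 N.
Try a within the flange: a = T/(0.85 f'_c b_f) = 3870000/(0.85 × 28.2 × 700) = 230.65 mm.
a = 230.65 > h_f = 155 mm: the block extends into the web. Split into flange-overhang and web parts.
C_f = 0.85 f'_c (b_f − b_w) h_f = 0.85 × 28.2 × (700 − 350) × 155 = 1300373 N.
Remaining web compression depth: a_w = (T − C_f)/(0.85 f'_c b_w) = (3870000 − 1300373)/(0.85 × 28.2 × 350) = 306.29 mm.
M_n = C_f(d − h_f/2) + (T − C_f)(d − a_w/2) = 1300373 × (695 − 77.5) + 2569627 × (695 − 153.145) = 802.98 + 1392.37 = 2195.35 × 10⁶ N·mm.
M_n = 2195.35 kN·m.

M_n ≈ 2200 kN·m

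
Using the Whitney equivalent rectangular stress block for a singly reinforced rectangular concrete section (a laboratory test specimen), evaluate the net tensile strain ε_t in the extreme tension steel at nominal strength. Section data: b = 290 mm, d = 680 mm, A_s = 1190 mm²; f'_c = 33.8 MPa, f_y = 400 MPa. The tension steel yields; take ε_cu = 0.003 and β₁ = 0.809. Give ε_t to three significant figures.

ε_t ≈ 0.0259

a = A_s f_y/(0.85 f'_c b) = 57.13 mm.
β₁ = 0.809, so c = a/β₁ = 57.13/0.809 = 70.62 mm.
From the linear strain diagram with ε_cu = 0.003: ε_t = 0.003 (d − c)/c = 0.003 × (680 − 70.62)/70.62 = 0.0259.
Since ε_t ≥ 0.005, the section is tension-controlled.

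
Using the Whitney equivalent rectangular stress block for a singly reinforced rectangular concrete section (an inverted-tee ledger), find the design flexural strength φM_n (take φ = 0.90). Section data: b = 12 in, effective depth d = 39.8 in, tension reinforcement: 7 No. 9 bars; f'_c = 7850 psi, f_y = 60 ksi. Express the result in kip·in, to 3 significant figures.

φM_n ≈ 14100 kip·in

A_s = 7 × 1 = 7 in².
T = A_s f_y = 7 × 60 = 420 kips.
a = T/(0.85 f'_c b) = 420/(0.85 × 7.85 × 12) = 5.245 in.
M_n = T(d − a/2) = 420 × (39.8 − 2.6225) = 15614.6 kip·in.
φM_n = 0.90 × 15614.6 = 14053.1 kip·in.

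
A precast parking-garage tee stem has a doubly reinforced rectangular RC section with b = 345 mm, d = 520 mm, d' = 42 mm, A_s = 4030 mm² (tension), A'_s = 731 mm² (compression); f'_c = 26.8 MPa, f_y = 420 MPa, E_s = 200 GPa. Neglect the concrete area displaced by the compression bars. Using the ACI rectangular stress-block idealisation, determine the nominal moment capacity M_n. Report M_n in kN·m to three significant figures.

Assume both tension and compression steel yield.
Net tension couple steel: A_s − A'_s = 3299 mm².
a = (A_s − A'_s) f_y / (0.85 f'_c b) = 1385580/(0.85 × 26.8 × 345) = 176.30 mm.
c = a/β₁ = 176.30/0.85 = 207.41 mm; ε'_s = 0.003(c − d')/c = 0.0024 ≥ f_y/E_s = 0.0021, so compression steel does yield.
M_n = (A_s − A'_s) f_y (d − a/2) + A'_s f_y (d − d') = [1385580 × (520 − 88.15) + 307020 × (520 − 42)] × 10⁻⁶ = 598.36 + 146.76 = 745.12 kN·m.

M_n ≈ 745 kN·m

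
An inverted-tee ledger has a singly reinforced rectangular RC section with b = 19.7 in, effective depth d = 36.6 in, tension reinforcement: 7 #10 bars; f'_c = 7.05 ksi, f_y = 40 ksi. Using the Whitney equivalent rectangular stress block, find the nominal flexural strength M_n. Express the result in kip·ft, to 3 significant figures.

M_n ≈ 1040 kip·ft

A_s = 7 × 1.27 = 8.89 in².
T = A_s f_y = 8.89 × 40 = 355.6 kips.
a = T/(0.85 f'_c b) = 355.6/(0.85 × 7.05 × 19.7) = 3.012 in.
M_n = T(d − a/2) = 355.6 × (36.6 − 1.506) = 12479.4 kip·in = 12479.4/12 = 1039.95 kip·ft.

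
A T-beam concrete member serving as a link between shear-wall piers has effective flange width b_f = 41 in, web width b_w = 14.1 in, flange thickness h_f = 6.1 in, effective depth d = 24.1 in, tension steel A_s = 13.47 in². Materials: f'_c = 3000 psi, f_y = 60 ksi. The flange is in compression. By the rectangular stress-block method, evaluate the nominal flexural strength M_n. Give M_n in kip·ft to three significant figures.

Tension: T = A_s f_y = 13.47 × 60 = 808.2 kips.
Try a within the flange: a = T/(0.85 f'_c b_f) = 808.2/(0.85 × 3 × 41) = 7.730 in.
a = 7.730 > h_f = 6.1 in: the block extends into the web. Split into flange-overhang and web parts.
C_f = 0.85 f'_c (b_f − b_w) h_f = 0.85 × 3 × (41 − 14.1) × 6.1 = 418.4 kips.
Remaining web compression depth: a_w = (T − C_f)/(0.85 f'_c b_w) = (808.2 − 418.4)/(0.85 × 3 × 14.1) = 10.841 in.
M_n = C_f(d − h_f/2) + (T − C_f)(d − a_w/2) = 418.4 × (24.1 − 3.05) + 389.8 × (24.1 − 5.4205) = 8807.3 + 7281.3 = 16088.6 kip·in.
M_n = 16088.6/12 = 1340.72 kip·ft.

M_n ≈ 1340 kip·ft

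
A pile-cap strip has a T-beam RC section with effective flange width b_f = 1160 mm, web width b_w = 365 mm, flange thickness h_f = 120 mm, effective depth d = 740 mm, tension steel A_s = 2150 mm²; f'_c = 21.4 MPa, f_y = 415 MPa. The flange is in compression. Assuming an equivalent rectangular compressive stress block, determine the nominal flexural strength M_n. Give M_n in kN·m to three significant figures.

Tension: T = A_s f_y = 2150 × 415 = 892250 N.
Try a within the flange: a = T/(0.85 f'_c b_f) = 892250/(0.85 × 21.4 × 1160) = 42.29 mm.
Since a = 42.29 ≤ h_f = 120 mm, the stress block lies entirely in the flange; analyse as a rectangular beam of width b_f.
M_n = T(d − a/2) = 892250 × (740 − 21.145) = 641.40 × 10⁶ N·mm.
M_n = 641.40 kN·m.

M_n ≈ 641 kN·m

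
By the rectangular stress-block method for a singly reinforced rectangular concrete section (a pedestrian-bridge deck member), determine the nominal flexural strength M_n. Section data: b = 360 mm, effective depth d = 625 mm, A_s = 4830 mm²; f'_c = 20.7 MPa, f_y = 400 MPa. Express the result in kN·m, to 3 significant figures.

M_n ≈ 913 kN·m

T = A_s f_y = 4830 × 400 = 1932000 N = 1932 kN.
From C = T: a = T/(0.85 f'_c b) = 1932000/(0.85 × 20.7 × 360) = 305.01 mm.
M_n = T(d − a/2) = 1932 kN × (625 − 152.505) mm = 912.86 kN·m.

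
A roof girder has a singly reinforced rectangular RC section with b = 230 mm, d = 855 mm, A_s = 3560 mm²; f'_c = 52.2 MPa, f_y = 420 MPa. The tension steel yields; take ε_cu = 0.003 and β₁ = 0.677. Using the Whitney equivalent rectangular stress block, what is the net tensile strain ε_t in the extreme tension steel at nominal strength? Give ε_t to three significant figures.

a = A_s f_y/(0.85 f'_c b) = 146.51 mm.
β₁ = 0.677, so c = a/β₁ = 146.51/0.677 = 216.41 mm.
From the linear strain diagram with ε_cu = 0.003: ε_t = 0.003 (d − c)/c = 0.003 × (855 − 216.41)/216.41 = 0.00885.
Since ε_t ≥ 0.005, the section is tension-controlled.

ε_t ≈ 0.00885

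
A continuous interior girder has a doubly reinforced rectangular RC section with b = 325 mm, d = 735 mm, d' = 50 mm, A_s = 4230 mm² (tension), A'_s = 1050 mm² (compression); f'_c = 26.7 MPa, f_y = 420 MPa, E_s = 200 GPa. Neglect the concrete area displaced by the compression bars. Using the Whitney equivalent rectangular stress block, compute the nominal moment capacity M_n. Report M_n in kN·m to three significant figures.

Assume both tension and compression steel yield.
Net tension couple steel: A_s − A'_s = 3180 mm².
a = (A_s − A'_s) f_y / (0.85 f'_c b) = 1335600/(0.85 × 26.7 × 325) = 181.08 mm.
c = a/β₁ = 181.08/0.85 = 213.04 mm; ε'_s = 0.003(c − d')/c = 0.0023 ≥ f_y/E_s = 0.0021, so compression steel does yield.
M_n = (A_s − A'_s) f_y (d − a/2) + A'_s f_y (d − d') = [1335600 × (735 − 90.54) + 441000 × (735 − 50)] × 10⁻⁶ = 860.74 + 302.09 = 1162.83 kN·m.

M_n ≈ 1160 kN·m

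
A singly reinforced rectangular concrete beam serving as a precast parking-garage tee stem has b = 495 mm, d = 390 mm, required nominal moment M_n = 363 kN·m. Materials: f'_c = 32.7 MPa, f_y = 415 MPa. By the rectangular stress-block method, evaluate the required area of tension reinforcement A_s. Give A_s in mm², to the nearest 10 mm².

With M_n = 0.85 f'_c a b (d − a/2), solve the quadratic for a:
a = d − √(d² − 2M_n/(0.85 f'_c b)) = 390 − √(390² − 2 × 363×10⁶/(0.85 × 32.7 × 495)) = 74.83 mm.
A_s = 0.85 f'_c a b / f_y = 0.85 × 32.7 × 74.83 × 495 / 415 = 2480.8 mm².

A_s ≈ 2480 mm²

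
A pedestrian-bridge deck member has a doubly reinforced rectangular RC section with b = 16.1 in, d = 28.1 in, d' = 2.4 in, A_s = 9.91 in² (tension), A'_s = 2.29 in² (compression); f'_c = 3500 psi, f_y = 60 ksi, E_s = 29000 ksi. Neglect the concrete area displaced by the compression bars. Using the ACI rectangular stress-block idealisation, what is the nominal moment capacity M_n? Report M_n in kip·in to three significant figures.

M_n ≈ 14200 kip·in

Assume both steels yield.
a = (A_s − A'_s) f_y/(0.85 f'_c b) = (9.91 − 2.29) × 60/(0.85 × 3.5 × 16.1) = 9.545 in.
c = a/β₁ = 9.545/0.85 = 11.229 in; ε'_s = 0.003(c − d')/c = 0.0024 ≥ ε_y = 0.0021, so the compression steel yields.
M_n = (A_s − A'_s) f_y (d − a/2) + A'_s f_y (d − d') = 457.2 × (28.1 − 4.7725) + 137.4 × (28.1 − 2.4) = 10665.3 + 3531.2 = 14196.5 kip·in.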